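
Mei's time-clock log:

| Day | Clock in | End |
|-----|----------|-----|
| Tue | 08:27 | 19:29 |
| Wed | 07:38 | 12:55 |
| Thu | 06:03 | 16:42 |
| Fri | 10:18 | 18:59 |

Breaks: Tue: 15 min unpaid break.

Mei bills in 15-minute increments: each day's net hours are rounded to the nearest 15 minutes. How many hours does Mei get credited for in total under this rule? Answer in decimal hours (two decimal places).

Tue: 08:27–19:29 = 11 h 2 min − 15 min = 10 h 47 min → rounds to 10 h 45 min
Wed: 07:38–12:55 = 5 h 17 min → rounds to 5 h 15 min
Thu: 06:03–16:42 = 10 h 39 min → rounds to 10 h 45 min
Fri: 10:18–18:59 = 8 h 41 min → rounds to 8 h 45 min
Total credited: 35 h 30 min.

35.50 hours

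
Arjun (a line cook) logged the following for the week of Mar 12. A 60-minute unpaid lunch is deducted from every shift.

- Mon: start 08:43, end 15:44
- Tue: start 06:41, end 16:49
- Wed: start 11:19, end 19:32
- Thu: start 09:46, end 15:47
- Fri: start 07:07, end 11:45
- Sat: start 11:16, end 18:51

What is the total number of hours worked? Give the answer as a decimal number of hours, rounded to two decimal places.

Mon: 08:43–15:44 = 7 h 1 min; less 60 min break → 6 h 1 min
Tue: 06:41–16:49 = 10 h 8 min; less 60 min break → 9 h 8 min
Wed: 11:19–19:32 = 8 h 13 min; less 60 min break → 7 h 13 min
Thu: 09:46–15:47 = 6 h 1 min; less 60 min break → 5 h 1 min
Fri: 07:07–11:45 = 4 h 38 min; less 60 min break → 3 h 38 min
Sat: 11:16–18:51 = 7 h 35 min; less 60 min break → 6 h 35 min
Total: 6 h 1 min + 9 h 8 min + 7 h 13 min + 5 h 1 min + 3 h 38 min + 6 h 35 min = 37 h 36 min.

37.60 hours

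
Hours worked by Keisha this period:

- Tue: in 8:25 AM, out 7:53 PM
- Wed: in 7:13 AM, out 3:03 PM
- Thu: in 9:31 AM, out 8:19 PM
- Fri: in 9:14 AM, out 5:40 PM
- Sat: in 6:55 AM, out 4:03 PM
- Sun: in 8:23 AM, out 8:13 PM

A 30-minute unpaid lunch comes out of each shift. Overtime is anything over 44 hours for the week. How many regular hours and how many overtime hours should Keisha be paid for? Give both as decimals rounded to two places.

Regular 44.00 hours, overtime 12.50 hours

Tue: 8:25 AM–7:53 PM = 11 h 28 min; less 30 min break → 10 h 58 min
Wed: 7:13 AM–3:03 PM = 7 h 50 min; less 30 min break → 7 h 20 min
Thu: 9:31 AM–8:19 PM = 10 h 48 min; less 30 min break → 10 h 18 min
Fri: 9:14 AM–5:40 PM = 8 h 26 min; less 30 min break → 7 h 56 min
Sat: 6:55 AM–4:03 PM = 9 h 8 min; less 30 min break → 8 h 38 min
Sun: 8:23 AM–8:13 PM = 11 h 50 min; less 30 min break → 11 h 20 min
Total worked: 56 h 30 min = 56.50 h.
Threshold 44 h → overtime 12 h 30 min, regular 44 h 0 min.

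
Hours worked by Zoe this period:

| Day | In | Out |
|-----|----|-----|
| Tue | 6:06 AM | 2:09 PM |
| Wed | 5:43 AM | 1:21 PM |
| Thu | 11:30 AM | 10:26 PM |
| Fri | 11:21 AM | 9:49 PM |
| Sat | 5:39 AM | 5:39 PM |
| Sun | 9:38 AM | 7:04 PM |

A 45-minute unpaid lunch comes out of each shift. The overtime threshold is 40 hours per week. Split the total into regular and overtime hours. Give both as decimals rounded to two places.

Tue: 6:06 AM–2:09 PM = 8 h 3 min; less 45 min break → 7 h 18 min
Wed: 5:43 AM–1:21 PM = 7 h 38 min; less 45 min break → 6 h 53 min
Thu: 11:30 AM–10:26 PM = 10 h 56 min; less 45 min break → 10 h 11 min
Fri: 11:21 AM–9:49 PM = 10 h 28 min; less 45 min break → 9 h 43 min
Sat: 5:39 AM–5:39 PM = 12 h 0 min; less 45 min break → 11 h 15 min
Sun: 9:38 AM–7:04 PM = 9 h 26 min; less 45 min break → 8 h 41 min
Total worked: 54 h 1 min = 54.02 h.
Threshold 40 h → overtime 14 h 1 min, regular 40 h 0 min.

Regular 40.00 hours, overtime 14.02 hours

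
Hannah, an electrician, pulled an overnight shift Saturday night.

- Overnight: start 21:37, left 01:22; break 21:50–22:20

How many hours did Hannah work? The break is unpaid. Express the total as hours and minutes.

3 h 15 min

Overnight: 21:37 → midnight = 2 h 23 min; midnight → 01:22 = 1 h 22 min; span 3 h 45 min; less 30 min break → 3 h 15 min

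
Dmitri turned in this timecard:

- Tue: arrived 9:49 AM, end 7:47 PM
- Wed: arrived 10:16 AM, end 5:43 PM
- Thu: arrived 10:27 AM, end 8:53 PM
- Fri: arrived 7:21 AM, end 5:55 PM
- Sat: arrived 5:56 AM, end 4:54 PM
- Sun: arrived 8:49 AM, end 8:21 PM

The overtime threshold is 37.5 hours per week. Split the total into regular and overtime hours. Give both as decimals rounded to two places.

Regular 37.50 hours, overtime 23.42 hours

Tue: 9:49 AM–7:47 PM = 9 h 58 min
Wed: 10:16 AM–5:43 PM = 7 h 27 min
Thu: 10:27 AM–8:53 PM = 10 h 26 min
Fri: 7:21 AM–5:55 PM = 10 h 34 min
Sat: 5:56 AM–4:54 PM = 10 h 58 min
Sun: 8:49 AM–8:21 PM = 11 h 32 min
Total worked: 60 h 55 min = 60.92 h.
Threshold 37.5 h → overtime 23 h 25 min, regular 37 h 30 min.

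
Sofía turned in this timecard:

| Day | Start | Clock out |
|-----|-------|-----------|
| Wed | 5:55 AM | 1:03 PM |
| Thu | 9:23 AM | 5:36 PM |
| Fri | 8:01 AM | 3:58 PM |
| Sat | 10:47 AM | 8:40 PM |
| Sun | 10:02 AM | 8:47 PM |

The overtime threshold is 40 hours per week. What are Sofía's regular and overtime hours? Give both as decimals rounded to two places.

Wed: 5:55 AM–1:03 PM = 7 h 8 min
Thu: 9:23 AM–5:36 PM = 8 h 13 min
Fri: 8:01 AM–3:58 PM = 7 h 57 min
Sat: 10:47 AM–8:40 PM = 9 h 53 min
Sun: 10:02 AM–8:47 PM = 10 h 45 min
Total worked: 43 h 56 min = 43.93 h.
Threshold 40 h → overtime 3 h 56 min, regular 40 h 0 min.

Regular 40.00 hours, overtime 3.93 hours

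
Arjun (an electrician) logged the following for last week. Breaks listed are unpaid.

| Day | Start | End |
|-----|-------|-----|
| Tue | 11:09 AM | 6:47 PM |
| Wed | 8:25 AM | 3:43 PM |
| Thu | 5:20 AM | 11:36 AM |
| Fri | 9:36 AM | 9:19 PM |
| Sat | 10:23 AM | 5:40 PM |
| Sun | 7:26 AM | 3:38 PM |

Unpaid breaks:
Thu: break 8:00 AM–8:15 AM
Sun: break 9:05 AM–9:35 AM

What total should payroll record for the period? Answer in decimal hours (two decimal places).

47.65 hours

Tue: 11:09 AM–6:47 PM = 7 h 38 min
Wed: 8:25 AM–3:43 PM = 7 h 18 min
Thu: 5:20 AM–11:36 AM = 6 h 16 min; less 15 min break → 6 h 1 min
Fri: 9:36 AM–9:19 PM = 11 h 43 min
Sat: 10:23 AM–5:40 PM = 7 h 17 min
Sun: 7:26 AM–3:38 PM = 8 h 12 min; less 30 min break → 7 h 42 min
Total: 7 h 38 min + 7 h 18 min + 6 h 1 min + 11 h 43 min + 7 h 17 min + 7 h 42 min = 47 h 39 min.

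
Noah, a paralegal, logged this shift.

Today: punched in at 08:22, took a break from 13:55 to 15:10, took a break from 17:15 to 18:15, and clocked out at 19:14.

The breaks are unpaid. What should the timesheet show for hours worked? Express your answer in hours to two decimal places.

8.62 hours

Today: 08:22–19:14 = 10 h 52 min; less 135 min break → 8 h 37 min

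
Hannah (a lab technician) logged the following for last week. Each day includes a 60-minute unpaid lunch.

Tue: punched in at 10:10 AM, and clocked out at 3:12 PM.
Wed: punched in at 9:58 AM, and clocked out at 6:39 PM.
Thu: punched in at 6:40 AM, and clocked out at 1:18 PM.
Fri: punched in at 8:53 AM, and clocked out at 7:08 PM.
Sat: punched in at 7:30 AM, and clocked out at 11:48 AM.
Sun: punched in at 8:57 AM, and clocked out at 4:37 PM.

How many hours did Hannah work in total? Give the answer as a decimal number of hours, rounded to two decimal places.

36.57 hours

Tue: 10:10 AM–3:12 PM = 5 h 2 min; less 60 min break → 4 h 2 min
Wed: 9:58 AM–6:39 PM = 8 h 41 min; less 60 min break → 7 h 41 min
Thu: 6:40 AM–1:18 PM = 6 h 38 min; less 60 min break → 5 h 38 min
Fri: 8:53 AM–7:08 PM = 10 h 15 min; less 60 min break → 9 h 15 min
Sat: 7:30 AM–11:48 AM = 4 h 18 min; less 60 min break → 3 h 18 min
Sun: 8:57 AM–4:37 PM = 7 h 40 min; less 60 min break → 6 h 40 min
Total: 4 h 2 min + 7 h 41 min + 5 h 38 min + 9 h 15 min + 3 h 18 min + 6 h 40 min = 36 h 34 min.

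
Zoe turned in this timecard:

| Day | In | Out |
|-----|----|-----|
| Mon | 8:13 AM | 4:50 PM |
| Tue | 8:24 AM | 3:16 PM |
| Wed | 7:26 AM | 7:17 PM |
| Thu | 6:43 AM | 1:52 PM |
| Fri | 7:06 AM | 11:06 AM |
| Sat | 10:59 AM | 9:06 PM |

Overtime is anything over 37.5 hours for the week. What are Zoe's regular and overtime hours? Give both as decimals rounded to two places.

Mon: 8:13 AM–4:50 PM = 8 h 37 min
Tue: 8:24 AM–3:16 PM = 6 h 52 min
Wed: 7:26 AM–7:17 PM = 11 h 51 min
Thu: 6:43 AM–1:52 PM = 7 h 9 min
Fri: 7:06 AM–11:06 AM = 4 h 0 min
Sat: 10:59 AM–9:06 PM = 10 h 7 min
Total worked: 48 h 36 min = 48.60 h.
Threshold 37.5 h → overtime 11 h 6 min, regular 37 h 30 min.

Regular 37.50 hours, overtime 11.10 hours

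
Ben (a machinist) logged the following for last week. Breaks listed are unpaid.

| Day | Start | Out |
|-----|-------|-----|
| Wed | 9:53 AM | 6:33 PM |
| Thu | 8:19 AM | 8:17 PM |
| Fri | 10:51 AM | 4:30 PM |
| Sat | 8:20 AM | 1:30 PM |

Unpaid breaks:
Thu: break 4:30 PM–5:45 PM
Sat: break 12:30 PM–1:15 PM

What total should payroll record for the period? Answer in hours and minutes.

29 h 27 min

Wed: 9:53 AM–6:33 PM = 8 h 40 min
Thu: 8:19 AM–8:17 PM = 11 h 58 min; less 75 min break → 10 h 43 min
Fri: 10:51 AM–4:30 PM = 5 h 39 min
Sat: 8:20 AM–1:30 PM = 5 h 10 min; less 45 min break → 4 h 25 min
Total: 8 h 40 min + 10 h 43 min + 5 h 39 min + 4 h 25 min = 29 h 27 min.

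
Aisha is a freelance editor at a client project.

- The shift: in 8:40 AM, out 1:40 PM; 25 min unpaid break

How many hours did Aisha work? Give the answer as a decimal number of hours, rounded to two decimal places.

4.58 hours

The shift: 8:40 AM–1:40 PM = 5 h 0 min; less 25 min break → 4 h 35 min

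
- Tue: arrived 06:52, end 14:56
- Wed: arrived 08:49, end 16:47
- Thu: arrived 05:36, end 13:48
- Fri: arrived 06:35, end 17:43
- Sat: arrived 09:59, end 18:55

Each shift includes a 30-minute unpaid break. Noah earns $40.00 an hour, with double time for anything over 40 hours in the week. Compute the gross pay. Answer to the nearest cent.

$1744.00

Tue: 06:52–14:56 = 8 h 4 min; less 30 min break → 7 h 34 min
Wed: 08:49–16:47 = 7 h 58 min; less 30 min break → 7 h 28 min
Thu: 05:36–13:48 = 8 h 12 min; less 30 min break → 7 h 42 min
Fri: 06:35–17:43 = 11 h 8 min; less 30 min break → 10 h 38 min
Sat: 09:59–18:55 = 8 h 56 min; less 30 min break → 8 h 26 min
Total worked: 41 h 48 min = 2508 min.
Regular 40 h 0 min = 2400 min at $40.00/h; overtime 1 h 48 min = 108 min at $80.00/h.
Pay = (2400 × $40.00 + 108 × $80.00) ÷ 60 = $1744.00.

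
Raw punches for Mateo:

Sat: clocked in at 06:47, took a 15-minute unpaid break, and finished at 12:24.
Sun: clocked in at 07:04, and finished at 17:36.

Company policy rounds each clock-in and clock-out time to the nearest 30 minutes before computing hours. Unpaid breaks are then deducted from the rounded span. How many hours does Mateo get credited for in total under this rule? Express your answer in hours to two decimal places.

Sat: in 06:47→07:00, out 12:24→12:30; 5 h 30 min − 15 min = 5 h 15 min
Sun: in 07:04→07:00, out 17:36→17:30; 10 h 30 min
Total credited: 15 h 45 min.

15.75 hours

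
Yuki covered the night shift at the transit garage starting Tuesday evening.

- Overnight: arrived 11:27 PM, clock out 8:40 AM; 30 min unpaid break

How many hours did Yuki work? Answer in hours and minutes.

Overnight: 11:27 PM → midnight = 0 h 33 min; midnight → 8:40 AM = 8 h 40 min; span 9 h 13 min; less 30 min break → 8 h 43 min

8 h 43 min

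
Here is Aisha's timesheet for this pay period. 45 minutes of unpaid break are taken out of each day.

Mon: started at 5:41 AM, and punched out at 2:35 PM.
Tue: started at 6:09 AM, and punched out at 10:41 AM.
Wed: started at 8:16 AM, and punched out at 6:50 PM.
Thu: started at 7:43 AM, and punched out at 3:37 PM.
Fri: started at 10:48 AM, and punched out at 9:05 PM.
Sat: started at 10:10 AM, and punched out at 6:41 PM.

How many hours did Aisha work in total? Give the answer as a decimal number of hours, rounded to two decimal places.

Mon: 5:41 AM–2:35 PM = 8 h 54 min; less 45 min break → 8 h 9 min
Tue: 6:09 AM–10:41 AM = 4 h 32 min; less 45 min break → 3 h 47 min
Wed: 8:16 AM–6:50 PM = 10 h 34 min; less 45 min break → 9 h 49 min
Thu: 7:43 AM–3:37 PM = 7 h 54 min; less 45 min break → 7 h 9 min
Fri: 10:48 AM–9:05 PM = 10 h 17 min; less 45 min break → 9 h 32 min
Sat: 10:10 AM–6:41 PM = 8 h 31 min; less 45 min break → 7 h 46 min
Total: 8 h 9 min + 3 h 47 min + 9 h 49 min + 7 h 9 min + 9 h 32 min + 7 h 46 min = 46 h 12 min.

46.20 hours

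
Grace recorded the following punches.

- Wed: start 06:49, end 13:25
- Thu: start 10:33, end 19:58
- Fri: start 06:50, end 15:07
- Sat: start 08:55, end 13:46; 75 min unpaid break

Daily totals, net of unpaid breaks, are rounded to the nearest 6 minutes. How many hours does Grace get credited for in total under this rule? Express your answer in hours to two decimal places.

Wed: 06:49–13:25 = 6 h 36 min → rounds to 6 h 36 min
Thu: 10:33–19:58 = 9 h 25 min → rounds to 9 h 24 min
Fri: 06:50–15:07 = 8 h 17 min → rounds to 8 h 18 min
Sat: 08:55–13:46 = 4 h 51 min − 75 min = 3 h 36 min → rounds to 3 h 36 min
Total credited: 27 h 54 min.

27.90 hours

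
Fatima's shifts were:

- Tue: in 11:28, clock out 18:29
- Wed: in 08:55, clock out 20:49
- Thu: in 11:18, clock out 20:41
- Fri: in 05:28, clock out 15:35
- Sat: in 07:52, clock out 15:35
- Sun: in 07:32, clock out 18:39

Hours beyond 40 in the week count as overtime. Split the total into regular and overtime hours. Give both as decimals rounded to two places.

Regular 40.00 hours, overtime 17.25 hours

Tue: 11:28–18:29 = 7 h 1 min
Wed: 08:55–20:49 = 11 h 54 min
Thu: 11:18–20:41 = 9 h 23 min
Fri: 05:28–15:35 = 10 h 7 min
Sat: 07:52–15:35 = 7 h 43 min
Sun: 07:32–18:39 = 11 h 7 min
Total worked: 57 h 15 min = 57.25 h.
Threshold 40 h → overtime 17 h 15 min, regular 40 h 0 min.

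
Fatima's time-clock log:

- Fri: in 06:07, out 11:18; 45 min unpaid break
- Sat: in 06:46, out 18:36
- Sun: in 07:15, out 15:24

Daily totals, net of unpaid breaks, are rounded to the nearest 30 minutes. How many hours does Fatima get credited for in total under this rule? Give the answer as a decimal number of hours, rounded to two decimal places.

24.50 hours

Fri: 06:07–11:18 = 5 h 11 min − 45 min = 4 h 26 min → rounds to 4 h 30 min
Sat: 06:46–18:36 = 11 h 50 min → rounds to 12 h 0 min
Sun: 07:15–15:24 = 8 h 9 min → rounds to 8 h 0 min
Total credited: 24 h 30 min.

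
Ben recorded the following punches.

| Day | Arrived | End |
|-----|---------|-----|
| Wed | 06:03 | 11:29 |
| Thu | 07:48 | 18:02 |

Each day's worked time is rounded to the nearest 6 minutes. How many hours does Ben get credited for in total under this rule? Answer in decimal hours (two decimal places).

Wed: 06:03–11:29 = 5 h 26 min → rounds to 5 h 24 min
Thu: 07:48–18:02 = 10 h 14 min → rounds to 10 h 12 min
Total credited: 15 h 36 min.

15.60 hours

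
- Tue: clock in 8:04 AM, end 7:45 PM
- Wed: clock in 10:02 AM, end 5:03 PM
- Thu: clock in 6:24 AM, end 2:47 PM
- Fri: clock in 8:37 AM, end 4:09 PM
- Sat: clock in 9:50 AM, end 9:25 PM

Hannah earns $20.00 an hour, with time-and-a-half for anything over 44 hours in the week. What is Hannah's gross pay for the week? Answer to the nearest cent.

Tue: 8:04 AM–7:45 PM = 11 h 41 min
Wed: 10:02 AM–5:03 PM = 7 h 1 min
Thu: 6:24 AM–2:47 PM = 8 h 23 min
Fri: 8:37 AM–4:09 PM = 7 h 32 min
Sat: 9:50 AM–9:25 PM = 11 h 35 min
Total worked: 46 h 12 min = 2772 min.
Regular 44 h 0 min = 2640 min at $20.00/h; overtime 2 h 12 min = 132 min at $30.00/h.
Pay = (2640 × $20.00 + 132 × $30.00) ÷ 60 = $946.00.

$946.00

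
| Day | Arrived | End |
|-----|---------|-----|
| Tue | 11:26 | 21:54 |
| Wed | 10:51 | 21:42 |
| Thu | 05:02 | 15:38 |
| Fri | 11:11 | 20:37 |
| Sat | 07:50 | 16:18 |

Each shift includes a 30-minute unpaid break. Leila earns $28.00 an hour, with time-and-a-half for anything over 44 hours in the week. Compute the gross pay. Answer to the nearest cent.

Tue: 11:26–21:54 = 10 h 28 min; less 30 min break → 9 h 58 min
Wed: 10:51–21:42 = 10 h 51 min; less 30 min break → 10 h 21 min
Thu: 05:02–15:38 = 10 h 36 min; less 30 min break → 10 h 6 min
Fri: 11:11–20:37 = 9 h 26 min; less 30 min break → 8 h 56 min
Sat: 07:50–16:18 = 8 h 28 min; less 30 min break → 7 h 58 min
Total worked: 47 h 19 min = 2839 min.
Regular 44 h 0 min = 2640 min at $28.00/h; overtime 3 h 19 min = 199 min at $42.00/h.
Pay = (2640 × $28.00 + 199 × $42.00) ÷ 60 = $1371.30.

$1371.30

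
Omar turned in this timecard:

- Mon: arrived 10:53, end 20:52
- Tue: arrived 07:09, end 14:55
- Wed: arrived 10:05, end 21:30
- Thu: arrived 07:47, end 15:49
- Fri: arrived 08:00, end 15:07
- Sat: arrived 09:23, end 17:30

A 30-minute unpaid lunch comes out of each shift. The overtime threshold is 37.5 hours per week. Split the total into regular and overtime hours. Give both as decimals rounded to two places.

Regular 37.50 hours, overtime 11.93 hours

Mon: 10:53–20:52 = 9 h 59 min; less 30 min break → 9 h 29 min
Tue: 07:09–14:55 = 7 h 46 min; less 30 min break → 7 h 16 min
Wed: 10:05–21:30 = 11 h 25 min; less 30 min break → 10 h 55 min
Thu: 07:47–15:49 = 8 h 2 min; less 30 min break → 7 h 32 min
Fri: 08:00–15:07 = 7 h 7 min; less 30 min break → 6 h 37 min
Sat: 09:23–17:30 = 8 h 7 min; less 30 min break → 7 h 37 min
Total worked: 49 h 26 min = 49.43 h.
Threshold 37.5 h → overtime 11 h 56 min, regular 37 h 30 min.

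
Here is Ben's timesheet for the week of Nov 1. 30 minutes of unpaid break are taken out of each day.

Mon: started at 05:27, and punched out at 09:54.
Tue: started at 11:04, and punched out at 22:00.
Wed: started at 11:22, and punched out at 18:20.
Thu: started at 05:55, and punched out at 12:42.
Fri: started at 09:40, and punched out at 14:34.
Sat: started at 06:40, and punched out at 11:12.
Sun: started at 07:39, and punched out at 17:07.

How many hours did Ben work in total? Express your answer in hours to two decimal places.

Mon: 05:27–09:54 = 4 h 27 min; less 30 min break → 3 h 57 min
Tue: 11:04–22:00 = 10 h 56 min; less 30 min break → 10 h 26 min
Wed: 11:22–18:20 = 6 h 58 min; less 30 min break → 6 h 28 min
Thu: 05:55–12:42 = 6 h 47 min; less 30 min break → 6 h 17 min
Fri: 09:40–14:34 = 4 h 54 min; less 30 min break → 4 h 24 min
Sat: 06:40–11:12 = 4 h 32 min; less 30 min break → 4 h 2 min
Sun: 07:39–17:07 = 9 h 28 min; less 30 min break → 8 h 58 min
Total: 3 h 57 min + 10 h 26 min + 6 h 28 min + 6 h 17 min + 4 h 24 min + 4 h 2 min + 8 h 58 min = 44 h 32 min.

44.53 hours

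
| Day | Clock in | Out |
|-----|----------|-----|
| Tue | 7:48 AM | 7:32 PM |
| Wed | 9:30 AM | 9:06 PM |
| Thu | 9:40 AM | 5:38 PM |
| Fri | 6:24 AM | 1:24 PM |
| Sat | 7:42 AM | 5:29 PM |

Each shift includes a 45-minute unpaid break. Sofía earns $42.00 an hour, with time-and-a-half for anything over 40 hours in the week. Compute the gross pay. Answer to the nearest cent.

$1953.00

Tue: 7:48 AM–7:32 PM = 11 h 44 min; less 45 min break → 10 h 59 min
Wed: 9:30 AM–9:06 PM = 11 h 36 min; less 45 min break → 10 h 51 min
Thu: 9:40 AM–5:38 PM = 7 h 58 min; less 45 min break → 7 h 13 min
Fri: 6:24 AM–1:24 PM = 7 h 0 min; less 45 min break → 6 h 15 min
Sat: 7:42 AM–5:29 PM = 9 h 47 min; less 45 min break → 9 h 2 min
Total worked: 44 h 20 min = 2660 min.
Regular 40 h 0 min = 2400 min at $42.00/h; overtime 4 h 20 min = 260 min at $63.00/h.
Pay = (2400 × $42.00 + 260 × $63.00) ÷ 60 = $1953.00.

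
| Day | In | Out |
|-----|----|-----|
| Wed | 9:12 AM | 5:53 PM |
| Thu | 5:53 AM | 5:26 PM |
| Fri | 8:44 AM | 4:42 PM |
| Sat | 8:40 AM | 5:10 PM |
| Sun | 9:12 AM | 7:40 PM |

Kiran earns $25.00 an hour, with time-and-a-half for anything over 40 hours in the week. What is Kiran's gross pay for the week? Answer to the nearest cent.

Wed: 9:12 AM–5:53 PM = 8 h 41 min
Thu: 5:53 AM–5:26 PM = 11 h 33 min
Fri: 8:44 AM–4:42 PM = 7 h 58 min
Sat: 8:40 AM–5:10 PM = 8 h 30 min
Sun: 9:12 AM–7:40 PM = 10 h 28 min
Total worked: 47 h 10 min = 2830 min.
Regular 40 h 0 min = 2400 min at $25.00/h; overtime 7 h 10 min = 430 min at $37.50/h.
Pay = (2400 × $25.00 + 430 × $37.50) ÷ 60 = $1268.75.

$1268.75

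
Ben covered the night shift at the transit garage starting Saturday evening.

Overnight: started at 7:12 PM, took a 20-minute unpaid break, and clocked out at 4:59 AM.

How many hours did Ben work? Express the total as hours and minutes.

Overnight: 7:12 PM → midnight = 4 h 48 min; midnight → 4:59 AM = 4 h 59 min; span 9 h 47 min; less 20 min break → 9 h 27 min

9 h 27 min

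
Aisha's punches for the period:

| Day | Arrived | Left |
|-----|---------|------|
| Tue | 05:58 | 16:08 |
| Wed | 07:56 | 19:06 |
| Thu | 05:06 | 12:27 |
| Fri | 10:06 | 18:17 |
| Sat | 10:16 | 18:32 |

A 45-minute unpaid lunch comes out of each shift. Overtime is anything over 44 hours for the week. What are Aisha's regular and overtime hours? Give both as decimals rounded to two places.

Tue: 05:58–16:08 = 10 h 10 min; less 45 min break → 9 h 25 min
Wed: 07:56–19:06 = 11 h 10 min; less 45 min break → 10 h 25 min
Thu: 05:06–12:27 = 7 h 21 min; less 45 min break → 6 h 36 min
Fri: 10:06–18:17 = 8 h 11 min; less 45 min break → 7 h 26 min
Sat: 10:16–18:32 = 8 h 16 min; less 45 min break → 7 h 31 min
Total worked: 41 h 23 min = 41.38 h.
Threshold 44 h → overtime 0 h 0 min, regular 41 h 23 min.

Regular 41.38 hours, overtime 0.00 hours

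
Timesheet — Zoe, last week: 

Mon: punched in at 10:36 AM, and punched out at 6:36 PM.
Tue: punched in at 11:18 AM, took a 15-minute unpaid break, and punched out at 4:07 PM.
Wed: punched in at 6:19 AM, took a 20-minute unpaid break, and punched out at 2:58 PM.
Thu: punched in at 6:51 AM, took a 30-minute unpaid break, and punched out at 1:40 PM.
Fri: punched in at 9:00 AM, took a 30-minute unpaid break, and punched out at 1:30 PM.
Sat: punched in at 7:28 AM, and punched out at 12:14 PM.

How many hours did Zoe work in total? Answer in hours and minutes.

Mon: 10:36 AM–6:36 PM = 8 h 0 min
Tue: 11:18 AM–4:07 PM = 4 h 49 min; less 15 min break → 4 h 34 min
Wed: 6:19 AM–2:58 PM = 8 h 39 min; less 20 min break → 8 h 19 min
Thu: 6:51 AM–1:40 PM = 6 h 49 min; less 30 min break → 6 h 19 min
Fri: 9:00 AM–1:30 PM = 4 h 30 min; less 30 min break → 4 h 0 min
Sat: 7:28 AM–12:14 PM = 4 h 46 min
Total: 8 h 0 min + 4 h 34 min + 8 h 19 min + 6 h 19 min + 4 h 0 min + 4 h 46 min = 35 h 58 min.

35 h 58 min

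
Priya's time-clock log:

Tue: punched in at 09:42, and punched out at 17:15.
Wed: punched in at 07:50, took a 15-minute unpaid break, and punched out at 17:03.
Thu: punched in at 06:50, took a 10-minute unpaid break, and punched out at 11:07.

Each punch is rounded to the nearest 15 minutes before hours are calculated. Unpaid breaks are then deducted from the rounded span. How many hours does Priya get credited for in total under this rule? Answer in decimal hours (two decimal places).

20.58 hours

Tue: in 09:42→09:45, out 17:15→17:15; 7 h 30 min
Wed: in 07:50→07:45, out 17:03→17:00; 9 h 15 min − 15 min = 9 h 0 min
Thu: in 06:50→06:45, out 11:07→11:00; 4 h 15 min − 10 min = 4 h 5 min
Total credited: 20 h 35 min.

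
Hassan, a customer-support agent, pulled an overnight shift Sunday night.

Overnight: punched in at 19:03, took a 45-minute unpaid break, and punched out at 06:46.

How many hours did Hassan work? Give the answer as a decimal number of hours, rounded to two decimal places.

Overnight: 19:03 → midnight = 4 h 57 min; midnight → 06:46 = 6 h 46 min; span 11 h 43 min; less 45 min break → 10 h 58 min

10.97 hours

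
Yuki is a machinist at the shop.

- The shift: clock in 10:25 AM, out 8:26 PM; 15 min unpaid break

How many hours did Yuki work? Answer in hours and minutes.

The shift: 10:25 AM–8:26 PM = 10 h 1 min; less 15 min break → 9 h 46 min

9 h 46 min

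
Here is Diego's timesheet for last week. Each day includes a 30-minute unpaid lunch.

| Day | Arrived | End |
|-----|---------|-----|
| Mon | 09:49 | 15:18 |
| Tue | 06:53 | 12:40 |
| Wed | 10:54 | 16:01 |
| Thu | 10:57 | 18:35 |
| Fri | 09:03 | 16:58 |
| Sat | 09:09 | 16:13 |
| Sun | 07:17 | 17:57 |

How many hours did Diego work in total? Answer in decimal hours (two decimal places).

Mon: 09:49–15:18 = 5 h 29 min; less 30 min break → 4 h 59 min
Tue: 06:53–12:40 = 5 h 47 min; less 30 min break → 5 h 17 min
Wed: 10:54–16:01 = 5 h 7 min; less 30 min break → 4 h 37 min
Thu: 10:57–18:35 = 7 h 38 min; less 30 min break → 7 h 8 min
Fri: 09:03–16:58 = 7 h 55 min; less 30 min break → 7 h 25 min
Sat: 09:09–16:13 = 7 h 4 min; less 30 min break → 6 h 34 min
Sun: 07:17–17:57 = 10 h 40 min; less 30 min break → 10 h 10 min
Total: 4 h 59 min + 5 h 17 min + 4 h 37 min + 7 h 8 min + 7 h 25 min + 6 h 34 min + 10 h 10 min = 46 h 10 min.

46.17 hours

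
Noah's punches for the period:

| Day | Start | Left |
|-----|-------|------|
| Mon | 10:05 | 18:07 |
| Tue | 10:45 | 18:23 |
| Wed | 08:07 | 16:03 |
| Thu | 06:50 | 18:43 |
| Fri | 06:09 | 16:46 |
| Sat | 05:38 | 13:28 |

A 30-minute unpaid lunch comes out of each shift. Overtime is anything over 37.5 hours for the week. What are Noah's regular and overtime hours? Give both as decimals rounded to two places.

Mon: 10:05–18:07 = 8 h 2 min; less 30 min break → 7 h 32 min
Tue: 10:45–18:23 = 7 h 38 min; less 30 min break → 7 h 8 min
Wed: 08:07–16:03 = 7 h 56 min; less 30 min break → 7 h 26 min
Thu: 06:50–18:43 = 11 h 53 min; less 30 min break → 11 h 23 min
Fri: 06:09–16:46 = 10 h 37 min; less 30 min break → 10 h 7 min
Sat: 05:38–13:28 = 7 h 50 min; less 30 min break → 7 h 20 min
Total worked: 50 h 56 min = 50.93 h.
Threshold 37.5 h → overtime 13 h 26 min, regular 37 h 30 min.

Regular 37.50 hours, overtime 13.43 hours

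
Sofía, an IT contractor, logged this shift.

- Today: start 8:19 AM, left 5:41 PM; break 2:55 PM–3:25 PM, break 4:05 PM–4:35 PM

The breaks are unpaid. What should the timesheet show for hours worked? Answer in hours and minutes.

Today: 8:19 AM–5:41 PM = 9 h 22 min; less 60 min break → 8 h 22 min

8 h 22 min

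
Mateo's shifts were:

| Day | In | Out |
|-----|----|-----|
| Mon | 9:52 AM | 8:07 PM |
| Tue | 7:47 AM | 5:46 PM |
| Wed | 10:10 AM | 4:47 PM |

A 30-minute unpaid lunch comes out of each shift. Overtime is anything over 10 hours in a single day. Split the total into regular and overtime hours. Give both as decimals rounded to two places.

Regular 25.35 hours, overtime 0.00 hours

Mon: 9:52 AM–8:07 PM = 10 h 15 min; less 30 min break → 9 h 45 min
Tue: 7:47 AM–5:46 PM = 9 h 59 min; less 30 min break → 9 h 29 min
Wed: 10:10 AM–4:47 PM = 6 h 37 min; less 30 min break → 6 h 7 min
Mon reg 9 h 45 min / OT 0 h 0 min; Tue reg 9 h 29 min / OT 0 h 0 min; Wed reg 6 h 7 min / OT 0 h 0 min.
Totals: regular 25 h 21 min, overtime 0 h 0 min.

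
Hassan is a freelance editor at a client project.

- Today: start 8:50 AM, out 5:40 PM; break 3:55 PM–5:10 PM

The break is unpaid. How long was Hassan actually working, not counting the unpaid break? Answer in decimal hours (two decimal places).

Today: 8:50 AM–5:40 PM = 8 h 50 min; less 75 min break → 7 h 35 min

7.58 hours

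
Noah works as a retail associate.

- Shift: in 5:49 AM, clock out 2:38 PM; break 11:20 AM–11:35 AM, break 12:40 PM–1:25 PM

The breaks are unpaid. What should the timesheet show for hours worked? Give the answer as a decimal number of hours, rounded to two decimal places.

Shift: 5:49 AM–2:38 PM = 8 h 49 min; less 60 min break → 7 h 49 min

7.82 hours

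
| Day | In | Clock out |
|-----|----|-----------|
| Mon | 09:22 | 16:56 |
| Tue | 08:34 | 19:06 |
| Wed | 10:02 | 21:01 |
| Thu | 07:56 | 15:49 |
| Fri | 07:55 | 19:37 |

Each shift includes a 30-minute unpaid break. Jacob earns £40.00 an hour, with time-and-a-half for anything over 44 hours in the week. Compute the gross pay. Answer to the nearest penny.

£1890.00

Mon: 09:22–16:56 = 7 h 34 min; less 30 min break → 7 h 4 min
Tue: 08:34–19:06 = 10 h 32 min; less 30 min break → 10 h 2 min
Wed: 10:02–21:01 = 10 h 59 min; less 30 min break → 10 h 29 min
Thu: 07:56–15:49 = 7 h 53 min; less 30 min break → 7 h 23 min
Fri: 07:55–19:37 = 11 h 42 min; less 30 min break → 11 h 12 min
Total worked: 46 h 10 min = 2770 min.
Regular 44 h 0 min = 2640 min at £40.00/h; overtime 2 h 10 min = 130 min at £60.00/h.
Pay = (2640 × £40.00 + 130 × £60.00) ÷ 60 = £1890.00.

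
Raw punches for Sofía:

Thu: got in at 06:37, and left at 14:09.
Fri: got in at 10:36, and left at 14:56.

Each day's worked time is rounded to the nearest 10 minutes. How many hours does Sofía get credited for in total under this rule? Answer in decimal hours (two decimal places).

Thu: 06:37–14:09 = 7 h 32 min → rounds to 7 h 30 min
Fri: 10:36–14:56 = 4 h 20 min → rounds to 4 h 20 min
Total credited: 11 h 50 min.

11.83 hours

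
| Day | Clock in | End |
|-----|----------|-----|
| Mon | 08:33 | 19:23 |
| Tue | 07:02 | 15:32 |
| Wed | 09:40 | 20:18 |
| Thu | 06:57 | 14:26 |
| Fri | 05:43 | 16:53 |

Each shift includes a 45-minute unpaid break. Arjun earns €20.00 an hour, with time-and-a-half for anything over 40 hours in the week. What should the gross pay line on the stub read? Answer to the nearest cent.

Mon: 08:33–19:23 = 10 h 50 min; less 45 min break → 10 h 5 min
Tue: 07:02–15:32 = 8 h 30 min; less 45 min break → 7 h 45 min
Wed: 09:40–20:18 = 10 h 38 min; less 45 min break → 9 h 53 min
Thu: 06:57–14:26 = 7 h 29 min; less 45 min break → 6 h 44 min
Fri: 05:43–16:53 = 11 h 10 min; less 45 min break → 10 h 25 min
Total worked: 44 h 52 min = 2692 min.
Regular 40 h 0 min = 2400 min at €20.00/h; overtime 4 h 52 min = 292 min at €30.00/h.
Pay = (2400 × €20.00 + 292 × €30.00) ÷ 60 = €946.00.

€946.00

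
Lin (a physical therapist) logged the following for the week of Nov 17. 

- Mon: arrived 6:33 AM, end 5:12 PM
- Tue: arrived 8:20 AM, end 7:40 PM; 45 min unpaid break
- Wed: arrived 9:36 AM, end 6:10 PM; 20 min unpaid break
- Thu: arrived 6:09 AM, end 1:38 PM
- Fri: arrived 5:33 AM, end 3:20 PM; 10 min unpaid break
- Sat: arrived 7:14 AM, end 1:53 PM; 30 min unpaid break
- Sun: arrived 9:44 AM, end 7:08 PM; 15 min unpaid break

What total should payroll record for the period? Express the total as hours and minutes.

61 h 52 min

Mon: 6:33 AM–5:12 PM = 10 h 39 min
Tue: 8:20 AM–7:40 PM = 11 h 20 min; less 45 min break → 10 h 35 min
Wed: 9:36 AM–6:10 PM = 8 h 34 min; less 20 min break → 8 h 14 min
Thu: 6:09 AM–1:38 PM = 7 h 29 min
Fri: 5:33 AM–3:20 PM = 9 h 47 min; less 10 min break → 9 h 37 min
Sat: 7:14 AM–1:53 PM = 6 h 39 min; less 30 min break → 6 h 9 min
Sun: 9:44 AM–7:08 PM = 9 h 24 min; less 15 min break → 9 h 9 min
Total: 10 h 39 min + 10 h 35 min + 8 h 14 min + 7 h 29 min + 9 h 37 min + 6 h 9 min + 9 h 9 min = 61 h 52 min.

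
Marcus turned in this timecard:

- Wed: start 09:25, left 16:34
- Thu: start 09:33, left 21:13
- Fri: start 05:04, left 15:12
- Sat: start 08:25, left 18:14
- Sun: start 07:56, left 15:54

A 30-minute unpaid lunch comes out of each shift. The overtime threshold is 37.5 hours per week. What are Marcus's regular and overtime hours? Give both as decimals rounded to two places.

Wed: 09:25–16:34 = 7 h 9 min; less 30 min break → 6 h 39 min
Thu: 09:33–21:13 = 11 h 40 min; less 30 min break → 11 h 10 min
Fri: 05:04–15:12 = 10 h 8 min; less 30 min break → 9 h 38 min
Sat: 08:25–18:14 = 9 h 49 min; less 30 min break → 9 h 19 min
Sun: 07:56–15:54 = 7 h 58 min; less 30 min break → 7 h 28 min
Total worked: 44 h 14 min = 44.23 h.
Threshold 37.5 h → overtime 6 h 44 min, regular 37 h 30 min.

Regular 37.50 hours, overtime 6.73 hours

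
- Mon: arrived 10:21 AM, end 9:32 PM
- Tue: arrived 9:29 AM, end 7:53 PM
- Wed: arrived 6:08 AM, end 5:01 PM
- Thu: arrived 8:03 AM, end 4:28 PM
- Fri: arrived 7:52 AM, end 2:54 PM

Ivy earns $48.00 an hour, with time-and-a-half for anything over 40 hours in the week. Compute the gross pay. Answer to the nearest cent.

$2490.00

Mon: 10:21 AM–9:32 PM = 11 h 11 min
Tue: 9:29 AM–7:53 PM = 10 h 24 min
Wed: 6:08 AM–5:01 PM = 10 h 53 min
Thu: 8:03 AM–4:28 PM = 8 h 25 min
Fri: 7:52 AM–2:54 PM = 7 h 2 min
Total worked: 47 h 55 min = 2875 min.
Regular 40 h 0 min = 2400 min at $48.00/h; overtime 7 h 55 min = 475 min at $72.00/h.
Pay = (2400 × $48.00 + 475 × $72.00) ÷ 60 = $2490.00.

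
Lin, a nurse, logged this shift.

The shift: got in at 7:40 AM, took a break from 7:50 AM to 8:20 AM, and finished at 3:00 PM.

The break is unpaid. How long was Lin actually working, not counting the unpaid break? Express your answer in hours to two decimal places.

6.83 hours

The shift: 7:40 AM–3:00 PM = 7 h 20 min; less 30 min break → 6 h 50 min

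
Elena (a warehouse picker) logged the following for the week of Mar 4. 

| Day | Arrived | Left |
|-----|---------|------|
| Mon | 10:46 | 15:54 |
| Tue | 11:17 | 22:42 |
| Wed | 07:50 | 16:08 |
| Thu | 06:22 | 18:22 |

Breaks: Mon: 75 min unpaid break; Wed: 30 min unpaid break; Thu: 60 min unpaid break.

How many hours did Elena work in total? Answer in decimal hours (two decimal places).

34.10 hours

Mon: 10:46–15:54 = 5 h 8 min; less 75 min break → 3 h 53 min
Tue: 11:17–22:42 = 11 h 25 min
Wed: 07:50–16:08 = 8 h 18 min; less 30 min break → 7 h 48 min
Thu: 06:22–18:22 = 12 h 0 min; less 60 min break → 11 h 0 min
Total: 3 h 53 min + 11 h 25 min + 7 h 48 min + 11 h 0 min = 34 h 6 min.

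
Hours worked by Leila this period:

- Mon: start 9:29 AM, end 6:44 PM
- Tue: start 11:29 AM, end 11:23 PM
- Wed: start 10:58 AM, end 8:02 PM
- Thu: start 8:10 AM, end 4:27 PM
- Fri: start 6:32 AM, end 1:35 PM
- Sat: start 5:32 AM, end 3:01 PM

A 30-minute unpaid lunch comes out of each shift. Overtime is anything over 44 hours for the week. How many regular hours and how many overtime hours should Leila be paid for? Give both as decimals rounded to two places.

Regular 44.00 hours, overtime 8.03 hours

Mon: 9:29 AM–6:44 PM = 9 h 15 min; less 30 min break → 8 h 45 min
Tue: 11:29 AM–11:23 PM = 11 h 54 min; less 30 min break → 11 h 24 min
Wed: 10:58 AM–8:02 PM = 9 h 4 min; less 30 min break → 8 h 34 min
Thu: 8:10 AM–4:27 PM = 8 h 17 min; less 30 min break → 7 h 47 min
Fri: 6:32 AM–1:35 PM = 7 h 3 min; less 30 min break → 6 h 33 min
Sat: 5:32 AM–3:01 PM = 9 h 29 min; less 30 min break → 8 h 59 min
Total worked: 52 h 2 min = 52.03 h.
Threshold 44 h → overtime 8 h 2 min, regular 44 h 0 min.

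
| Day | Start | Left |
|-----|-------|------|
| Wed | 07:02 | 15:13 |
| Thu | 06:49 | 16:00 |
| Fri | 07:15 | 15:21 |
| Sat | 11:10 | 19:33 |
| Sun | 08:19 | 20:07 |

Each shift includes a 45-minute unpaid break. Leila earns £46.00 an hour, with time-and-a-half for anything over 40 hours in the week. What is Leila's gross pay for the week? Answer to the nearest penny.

Wed: 07:02–15:13 = 8 h 11 min; less 45 min break → 7 h 26 min
Thu: 06:49–16:00 = 9 h 11 min; less 45 min break → 8 h 26 min
Fri: 07:15–15:21 = 8 h 6 min; less 45 min break → 7 h 21 min
Sat: 11:10–19:33 = 8 h 23 min; less 45 min break → 7 h 38 min
Sun: 08:19–20:07 = 11 h 48 min; less 45 min break → 11 h 3 min
Total worked: 41 h 54 min = 2514 min.
Regular 40 h 0 min = 2400 min at £46.00/h; overtime 1 h 54 min = 114 min at £69.00/h.
Pay = (2400 × £46.00 + 114 × £69.00) ÷ 60 = £1971.10.

£1971.10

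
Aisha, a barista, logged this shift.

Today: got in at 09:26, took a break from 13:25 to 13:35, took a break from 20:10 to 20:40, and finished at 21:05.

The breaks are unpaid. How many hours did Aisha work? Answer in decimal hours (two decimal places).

Today: 09:26–21:05 = 11 h 39 min; less 40 min break → 10 h 59 min

10.98 hours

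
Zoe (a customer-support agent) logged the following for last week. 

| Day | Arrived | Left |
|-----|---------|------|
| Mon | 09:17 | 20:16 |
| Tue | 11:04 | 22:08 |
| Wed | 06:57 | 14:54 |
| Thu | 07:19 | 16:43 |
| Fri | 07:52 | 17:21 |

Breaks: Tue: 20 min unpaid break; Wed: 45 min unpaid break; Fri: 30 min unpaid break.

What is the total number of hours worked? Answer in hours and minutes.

Mon: 09:17–20:16 = 10 h 59 min
Tue: 11:04–22:08 = 11 h 4 min; less 20 min break → 10 h 44 min
Wed: 06:57–14:54 = 7 h 57 min; less 45 min break → 7 h 12 min
Thu: 07:19–16:43 = 9 h 24 min
Fri: 07:52–17:21 = 9 h 29 min; less 30 min break → 8 h 59 min
Total: 10 h 59 min + 10 h 44 min + 7 h 12 min + 9 h 24 min + 8 h 59 min = 47 h 18 min.

47 h 18 min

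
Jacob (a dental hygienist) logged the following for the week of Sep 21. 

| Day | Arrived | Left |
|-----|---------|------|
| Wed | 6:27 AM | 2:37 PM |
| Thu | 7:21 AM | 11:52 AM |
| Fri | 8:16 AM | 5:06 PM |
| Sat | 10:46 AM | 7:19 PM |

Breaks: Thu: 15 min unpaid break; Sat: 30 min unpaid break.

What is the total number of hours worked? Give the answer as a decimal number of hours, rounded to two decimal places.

Wed: 6:27 AM–2:37 PM = 8 h 10 min
Thu: 7:21 AM–11:52 AM = 4 h 31 min; less 15 min break → 4 h 16 min
Fri: 8:16 AM–5:06 PM = 8 h 50 min
Sat: 10:46 AM–7:19 PM = 8 h 33 min; less 30 min break → 8 h 3 min
Total: 8 h 10 min + 4 h 16 min + 8 h 50 min + 8 h 3 min = 29 h 19 min.

29.32 hours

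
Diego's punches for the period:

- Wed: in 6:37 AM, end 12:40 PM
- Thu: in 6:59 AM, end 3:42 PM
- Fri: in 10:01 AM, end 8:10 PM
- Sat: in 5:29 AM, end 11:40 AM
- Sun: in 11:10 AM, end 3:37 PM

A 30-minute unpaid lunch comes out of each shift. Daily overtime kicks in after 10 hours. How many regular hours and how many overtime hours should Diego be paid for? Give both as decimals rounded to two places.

Wed: 6:37 AM–12:40 PM = 6 h 3 min; less 30 min break → 5 h 33 min
Thu: 6:59 AM–3:42 PM = 8 h 43 min; less 30 min break → 8 h 13 min
Fri: 10:01 AM–8:10 PM = 10 h 9 min; less 30 min break → 9 h 39 min
Sat: 5:29 AM–11:40 AM = 6 h 11 min; less 30 min break → 5 h 41 min
Sun: 11:10 AM–3:37 PM = 4 h 27 min; less 30 min break → 3 h 57 min
Wed reg 5 h 33 min / OT 0 h 0 min; Thu reg 8 h 13 min / OT 0 h 0 min; Fri reg 9 h 39 min / OT 0 h 0 min; Sat reg 5 h 41 min / OT 0 h 0 min; Sun reg 3 h 57 min / OT 0 h 0 min.
Totals: regular 33 h 3 min, overtime 0 h 0 min.

Regular 33.05 hours, overtime 0.00 hours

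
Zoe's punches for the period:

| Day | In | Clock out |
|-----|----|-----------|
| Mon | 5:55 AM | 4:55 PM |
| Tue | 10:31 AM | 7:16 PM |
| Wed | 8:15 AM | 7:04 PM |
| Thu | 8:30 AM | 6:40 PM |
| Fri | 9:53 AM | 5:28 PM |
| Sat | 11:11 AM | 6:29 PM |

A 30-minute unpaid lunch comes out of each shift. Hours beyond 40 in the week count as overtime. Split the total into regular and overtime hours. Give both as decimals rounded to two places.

Mon: 5:55 AM–4:55 PM = 11 h 0 min; less 30 min break → 10 h 30 min
Tue: 10:31 AM–7:16 PM = 8 h 45 min; less 30 min break → 8 h 15 min
Wed: 8:15 AM–7:04 PM = 10 h 49 min; less 30 min break → 10 h 19 min
Thu: 8:30 AM–6:40 PM = 10 h 10 min; less 30 min break → 9 h 40 min
Fri: 9:53 AM–5:28 PM = 7 h 35 min; less 30 min break → 7 h 5 min
Sat: 11:11 AM–6:29 PM = 7 h 18 min; less 30 min break → 6 h 48 min
Total worked: 52 h 37 min = 52.62 h.
Threshold 40 h → overtime 12 h 37 min, regular 40 h 0 min.

Regular 40.00 hours, overtime 12.62 hours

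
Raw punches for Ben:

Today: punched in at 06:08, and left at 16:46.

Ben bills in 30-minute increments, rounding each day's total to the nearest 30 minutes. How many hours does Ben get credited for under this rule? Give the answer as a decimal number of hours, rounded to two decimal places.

Today: 06:08–16:46 = 10 h 38 min → rounds to 10 h 30 min

10.50 hours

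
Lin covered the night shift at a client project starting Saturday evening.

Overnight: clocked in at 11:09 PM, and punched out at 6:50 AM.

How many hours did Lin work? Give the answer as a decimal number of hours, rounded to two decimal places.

7.68 hours

Overnight: 11:09 PM → midnight = 0 h 51 min; midnight → 6:50 AM = 6 h 50 min; span 7 h 41 min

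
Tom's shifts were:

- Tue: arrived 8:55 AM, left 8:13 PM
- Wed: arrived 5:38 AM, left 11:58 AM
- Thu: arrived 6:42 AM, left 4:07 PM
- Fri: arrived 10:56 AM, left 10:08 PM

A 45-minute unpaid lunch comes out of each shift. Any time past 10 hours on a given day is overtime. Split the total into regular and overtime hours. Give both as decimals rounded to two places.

Regular 34.25 hours, overtime 1.00 hours

Tue: 8:55 AM–8:13 PM = 11 h 18 min; less 45 min break → 10 h 33 min
Wed: 5:38 AM–11:58 AM = 6 h 20 min; less 45 min break → 5 h 35 min
Thu: 6:42 AM–4:07 PM = 9 h 25 min; less 45 min break → 8 h 40 min
Fri: 10:56 AM–10:08 PM = 11 h 12 min; less 45 min break → 10 h 27 min
Tue reg 10 h 0 min / OT 0 h 33 min; Wed reg 5 h 35 min / OT 0 h 0 min; Thu reg 8 h 40 min / OT 0 h 0 min; Fri reg 10 h 0 min / OT 0 h 27 min.
Totals: regular 34 h 15 min, overtime 1 h 0 min.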